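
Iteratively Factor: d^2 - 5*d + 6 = (d - 3)*(d - 2)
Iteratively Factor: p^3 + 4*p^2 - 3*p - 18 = (p - 2)*(p^2 + 6*p + 9) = (p - 2)*(p + 3)*(p + 3)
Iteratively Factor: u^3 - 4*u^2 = (u - 4)*(u^2) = u*(u - 4)*(u)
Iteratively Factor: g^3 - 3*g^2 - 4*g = (g - 4)*(g^2 + g) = (g - 4)*(g + 1)*(g)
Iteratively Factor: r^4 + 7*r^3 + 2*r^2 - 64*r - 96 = (r + 4)*(r^3 + 3*r^2 - 10*r - 24) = (r - 3)*(r + 4)*(r^2 + 6*r + 8) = (r - 3)*(r + 2)*(r + 4)*(r + 4)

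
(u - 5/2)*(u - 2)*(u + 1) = u^3 - 7*u^2/2 + u/2 + 5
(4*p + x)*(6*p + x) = 24*p^2 + 10*p*x + x^2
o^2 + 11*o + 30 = (o + 5)*(o + 6)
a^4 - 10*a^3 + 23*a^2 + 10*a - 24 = (a - 6)*(a - 4)*(a - 1)*(a + 1)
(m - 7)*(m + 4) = m^2 - 3*m - 28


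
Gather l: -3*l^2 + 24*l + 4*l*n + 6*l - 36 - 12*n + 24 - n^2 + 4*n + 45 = -3*l^2 + l*(4*n + 30) - n^2 - 8*n + 33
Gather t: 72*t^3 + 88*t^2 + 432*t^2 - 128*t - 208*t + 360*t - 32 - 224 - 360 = 72*t^3 + 520*t^2 + 24*t - 616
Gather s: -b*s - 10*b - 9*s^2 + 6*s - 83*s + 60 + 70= -10*b - 9*s^2 + s*(-b - 77) + 130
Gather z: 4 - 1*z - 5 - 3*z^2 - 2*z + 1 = -3*z^2 - 3*z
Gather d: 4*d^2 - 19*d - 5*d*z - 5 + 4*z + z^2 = 4*d^2 + d*(-5*z - 19) + z^2 + 4*z - 5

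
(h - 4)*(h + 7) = h^2 + 3*h - 28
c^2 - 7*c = c*(c - 7)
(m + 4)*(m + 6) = m^2 + 10*m + 24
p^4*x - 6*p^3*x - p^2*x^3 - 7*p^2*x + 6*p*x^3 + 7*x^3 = (p - 7)*(p - x)*(p + x)*(p*x + x)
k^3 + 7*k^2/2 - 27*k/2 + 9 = (k - 3/2)*(k - 1)*(k + 6)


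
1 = 1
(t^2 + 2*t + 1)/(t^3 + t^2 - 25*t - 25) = (t + 1)/(t^2 - 25)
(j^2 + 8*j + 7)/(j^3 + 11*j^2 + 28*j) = (j + 1)/(j*(j + 4))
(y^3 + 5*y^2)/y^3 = (y + 5)/y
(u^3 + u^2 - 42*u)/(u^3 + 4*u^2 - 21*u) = (u - 6)/(u - 3)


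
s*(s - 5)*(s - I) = s^3 - 5*s^2 - I*s^2 + 5*I*s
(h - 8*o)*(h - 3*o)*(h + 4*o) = h^3 - 7*h^2*o - 20*h*o^2 + 96*o^3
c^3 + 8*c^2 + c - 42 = (c - 2)*(c + 3)*(c + 7)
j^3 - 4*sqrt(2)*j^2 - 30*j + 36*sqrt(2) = (j - 6*sqrt(2))*(j - sqrt(2))*(j + 3*sqrt(2))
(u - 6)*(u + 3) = u^2 - 3*u - 18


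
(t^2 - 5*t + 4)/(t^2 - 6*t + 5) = (t - 4)/(t - 5)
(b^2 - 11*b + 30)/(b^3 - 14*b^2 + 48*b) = (b - 5)/(b*(b - 8))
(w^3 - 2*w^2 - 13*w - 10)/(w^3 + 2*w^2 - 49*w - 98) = (w^2 - 4*w - 5)/(w^2 - 49)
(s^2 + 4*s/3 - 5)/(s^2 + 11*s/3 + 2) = (3*s - 5)/(3*s + 2)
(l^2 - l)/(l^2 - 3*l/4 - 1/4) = 4*l/(4*l + 1)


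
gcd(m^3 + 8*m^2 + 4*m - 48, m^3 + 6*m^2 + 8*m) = m + 4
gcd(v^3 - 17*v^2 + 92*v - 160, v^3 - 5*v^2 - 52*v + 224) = v^2 - 12*v + 32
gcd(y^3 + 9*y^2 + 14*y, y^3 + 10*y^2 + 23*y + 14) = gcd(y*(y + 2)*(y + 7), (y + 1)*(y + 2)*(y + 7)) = y^2 + 9*y + 14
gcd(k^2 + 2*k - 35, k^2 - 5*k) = k - 5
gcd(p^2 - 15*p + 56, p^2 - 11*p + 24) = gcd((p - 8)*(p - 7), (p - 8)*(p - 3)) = p - 8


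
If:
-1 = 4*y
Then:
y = -1/4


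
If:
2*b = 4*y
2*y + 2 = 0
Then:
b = -2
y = -1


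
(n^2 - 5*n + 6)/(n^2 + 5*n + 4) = (n^2 - 5*n + 6)/(n^2 + 5*n + 4)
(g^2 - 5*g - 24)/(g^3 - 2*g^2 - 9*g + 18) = (g - 8)/(g^2 - 5*g + 6)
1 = 1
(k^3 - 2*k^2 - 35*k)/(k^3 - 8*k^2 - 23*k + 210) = k/(k - 6)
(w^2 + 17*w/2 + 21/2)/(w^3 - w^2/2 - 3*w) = (w + 7)/(w*(w - 2))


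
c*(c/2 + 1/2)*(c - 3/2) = c^3/2 - c^2/4 - 3*c/4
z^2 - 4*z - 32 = (z - 8)*(z + 4)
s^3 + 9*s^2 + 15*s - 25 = (s - 1)*(s + 5)^2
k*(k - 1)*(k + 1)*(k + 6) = k^4 + 6*k^3 - k^2 - 6*k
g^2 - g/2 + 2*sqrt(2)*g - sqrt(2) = (g - 1/2)*(g + 2*sqrt(2))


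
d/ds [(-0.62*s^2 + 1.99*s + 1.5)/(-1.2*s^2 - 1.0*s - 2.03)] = (3.008*s^2 + 6.1172*s - 2.5397)/(1.44*s^4 + 2.4*s^3 + 5.872*s^2 + 4.06*s + 4.1209)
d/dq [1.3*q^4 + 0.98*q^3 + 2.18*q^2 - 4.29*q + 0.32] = 5.2*q^3 + 2.94*q^2 + 4.36*q - 4.29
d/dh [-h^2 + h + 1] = 1 - 2*h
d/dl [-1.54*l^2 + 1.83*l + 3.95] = 1.83 - 3.08*l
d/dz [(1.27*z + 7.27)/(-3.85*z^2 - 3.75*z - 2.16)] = (4.8895*z^2 + 55.979*z + 24.5193)/(14.8225*z^4 + 28.875*z^3 + 30.6945*z^2 + 16.2*z + 4.6656)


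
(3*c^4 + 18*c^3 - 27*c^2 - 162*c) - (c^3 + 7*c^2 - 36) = 3*c^4 + 17*c^3 - 34*c^2 - 162*c + 36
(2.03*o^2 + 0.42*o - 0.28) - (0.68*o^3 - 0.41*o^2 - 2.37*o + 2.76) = -0.68*o^3 + 2.44*o^2 + 2.79*o - 3.04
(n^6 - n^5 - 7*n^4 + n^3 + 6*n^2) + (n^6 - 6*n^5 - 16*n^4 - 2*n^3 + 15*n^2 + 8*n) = 2*n^6 - 7*n^5 - 23*n^4 - n^3 + 21*n^2 + 8*n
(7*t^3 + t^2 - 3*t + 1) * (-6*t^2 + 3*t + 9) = -42*t^5 + 15*t^4 + 84*t^3 - 6*t^2 - 24*t + 9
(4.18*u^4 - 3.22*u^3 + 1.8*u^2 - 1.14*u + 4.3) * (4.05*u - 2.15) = 16.929*u^5 - 22.028*u^4 + 14.213*u^3 - 8.487*u^2 + 19.866*u - 9.245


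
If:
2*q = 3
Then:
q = 3/2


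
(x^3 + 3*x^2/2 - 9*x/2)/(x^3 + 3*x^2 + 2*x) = (2*x^2 + 3*x - 9)/(2*(x^2 + 3*x + 2))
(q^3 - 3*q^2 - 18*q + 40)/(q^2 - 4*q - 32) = (q^2 - 7*q + 10)/(q - 8)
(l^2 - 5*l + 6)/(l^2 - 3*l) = (l - 2)/l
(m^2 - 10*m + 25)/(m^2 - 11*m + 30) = (m - 5)/(m - 6)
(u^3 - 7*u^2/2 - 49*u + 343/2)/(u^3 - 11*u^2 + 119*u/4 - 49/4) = 2*(u + 7)/(2*u - 1)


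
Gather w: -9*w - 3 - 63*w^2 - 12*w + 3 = -63*w^2 - 21*w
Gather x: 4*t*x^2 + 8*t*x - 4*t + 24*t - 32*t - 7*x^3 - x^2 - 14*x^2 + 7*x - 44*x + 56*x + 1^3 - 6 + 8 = -12*t - 7*x^3 + x^2*(4*t - 15) + x*(8*t + 19) + 3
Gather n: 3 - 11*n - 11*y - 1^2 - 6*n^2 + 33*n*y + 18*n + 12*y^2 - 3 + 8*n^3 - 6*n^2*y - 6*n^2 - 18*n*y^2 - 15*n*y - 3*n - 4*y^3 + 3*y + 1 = 8*n^3 + n^2*(-6*y - 12) + n*(-18*y^2 + 18*y + 4) - 4*y^3 + 12*y^2 - 8*y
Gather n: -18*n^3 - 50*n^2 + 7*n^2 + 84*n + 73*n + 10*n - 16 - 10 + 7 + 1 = -18*n^3 - 43*n^2 + 167*n - 18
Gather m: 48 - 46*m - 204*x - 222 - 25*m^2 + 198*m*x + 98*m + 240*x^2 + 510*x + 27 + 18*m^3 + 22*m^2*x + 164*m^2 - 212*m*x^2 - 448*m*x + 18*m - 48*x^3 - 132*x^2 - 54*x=18*m^3 + m^2*(22*x + 139) + m*(-212*x^2 - 250*x + 70) - 48*x^3 + 108*x^2 + 252*x - 147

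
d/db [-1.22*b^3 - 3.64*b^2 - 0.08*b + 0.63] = -3.66*b^2 - 7.28*b - 0.08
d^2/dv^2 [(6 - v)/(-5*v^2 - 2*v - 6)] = 2*((28 - 15*v)*(5*v^2 + 2*v + 6) + 4*(v - 6)*(5*v + 1)^2)/(5*v^2 + 2*v + 6)^3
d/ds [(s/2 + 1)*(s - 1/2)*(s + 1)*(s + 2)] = s*(8*s^2 + 27*s + 22)/4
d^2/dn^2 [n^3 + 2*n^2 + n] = 6*n + 4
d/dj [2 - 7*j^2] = -14*j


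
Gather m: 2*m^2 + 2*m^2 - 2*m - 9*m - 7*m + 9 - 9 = 4*m^2 - 18*m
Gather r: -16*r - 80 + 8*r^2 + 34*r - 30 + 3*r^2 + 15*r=11*r^2 + 33*r - 110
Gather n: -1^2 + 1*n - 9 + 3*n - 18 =4*n - 28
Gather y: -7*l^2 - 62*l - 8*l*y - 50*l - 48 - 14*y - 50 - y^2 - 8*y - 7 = -7*l^2 - 112*l - y^2 + y*(-8*l - 22) - 105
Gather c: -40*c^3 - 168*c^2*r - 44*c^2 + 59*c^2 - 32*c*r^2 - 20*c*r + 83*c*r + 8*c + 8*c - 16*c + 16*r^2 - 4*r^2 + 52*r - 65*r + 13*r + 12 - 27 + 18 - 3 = -40*c^3 + c^2*(15 - 168*r) + c*(-32*r^2 + 63*r) + 12*r^2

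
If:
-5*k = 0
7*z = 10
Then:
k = 0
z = 10/7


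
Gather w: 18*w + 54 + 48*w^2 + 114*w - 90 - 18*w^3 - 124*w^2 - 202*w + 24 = -18*w^3 - 76*w^2 - 70*w - 12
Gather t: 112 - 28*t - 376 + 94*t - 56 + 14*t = 80*t - 320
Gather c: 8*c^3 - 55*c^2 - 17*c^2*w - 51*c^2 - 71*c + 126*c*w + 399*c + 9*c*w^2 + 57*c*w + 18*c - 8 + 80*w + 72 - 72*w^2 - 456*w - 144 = 8*c^3 + c^2*(-17*w - 106) + c*(9*w^2 + 183*w + 346) - 72*w^2 - 376*w - 80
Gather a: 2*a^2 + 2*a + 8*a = 2*a^2 + 10*a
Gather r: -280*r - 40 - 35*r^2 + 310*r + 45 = -35*r^2 + 30*r + 5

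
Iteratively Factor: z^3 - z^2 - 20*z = (z + 4)*(z^2 - 5*z) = z*(z + 4)*(z - 5)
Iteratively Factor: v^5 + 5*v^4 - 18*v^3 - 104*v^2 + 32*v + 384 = (v - 2)*(v^4 + 7*v^3 - 4*v^2 - 112*v - 192) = (v - 4)*(v - 2)*(v^3 + 11*v^2 + 40*v + 48) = (v - 4)*(v - 2)*(v + 4)*(v^2 + 7*v + 12) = (v - 4)*(v - 2)*(v + 4)^2*(v + 3)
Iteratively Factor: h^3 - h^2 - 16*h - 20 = (h + 2)*(h^2 - 3*h - 10) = (h - 5)*(h + 2)*(h + 2)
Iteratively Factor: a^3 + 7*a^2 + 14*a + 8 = (a + 2)*(a^2 + 5*a + 4) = (a + 1)*(a + 2)*(a + 4)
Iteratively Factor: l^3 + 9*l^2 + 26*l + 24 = (l + 3)*(l^2 + 6*l + 8) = (l + 2)*(l + 3)*(l + 4)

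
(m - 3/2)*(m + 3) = m^2 + 3*m/2 - 9/2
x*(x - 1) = x^2 - x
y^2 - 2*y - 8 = (y - 4)*(y + 2)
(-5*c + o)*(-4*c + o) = 20*c^2 - 9*c*o + o^2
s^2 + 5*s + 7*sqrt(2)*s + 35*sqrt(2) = (s + 5)*(s + 7*sqrt(2))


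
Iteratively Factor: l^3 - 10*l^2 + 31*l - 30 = (l - 2)*(l^2 - 8*l + 15) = (l - 5)*(l - 2)*(l - 3)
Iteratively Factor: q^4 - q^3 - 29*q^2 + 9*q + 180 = (q + 3)*(q^3 - 4*q^2 - 17*q + 60) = (q - 3)*(q + 3)*(q^2 - q - 20) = (q - 5)*(q - 3)*(q + 3)*(q + 4)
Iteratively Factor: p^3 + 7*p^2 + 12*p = (p + 3)*(p^2 + 4*p) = (p + 3)*(p + 4)*(p)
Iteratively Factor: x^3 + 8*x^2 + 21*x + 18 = (x + 3)*(x^2 + 5*x + 6) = (x + 3)^2*(x + 2)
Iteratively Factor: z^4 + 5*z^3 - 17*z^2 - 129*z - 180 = (z - 5)*(z^3 + 10*z^2 + 33*z + 36) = (z - 5)*(z + 3)*(z^2 + 7*z + 12) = (z - 5)*(z + 3)*(z + 4)*(z + 3)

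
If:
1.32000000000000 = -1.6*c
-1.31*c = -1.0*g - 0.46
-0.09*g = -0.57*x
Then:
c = -0.82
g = -1.54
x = -0.24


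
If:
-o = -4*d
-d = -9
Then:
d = 9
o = 36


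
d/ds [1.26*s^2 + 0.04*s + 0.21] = 2.52*s + 0.04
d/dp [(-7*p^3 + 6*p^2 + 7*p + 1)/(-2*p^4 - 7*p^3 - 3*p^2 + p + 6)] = (-14*p^6 + 24*p^5 + 105*p^4 + 92*p^3 - 78*p^2 + 78*p + 41)/(4*p^8 + 28*p^7 + 61*p^6 + 38*p^5 - 29*p^4 - 90*p^3 - 35*p^2 + 12*p + 36)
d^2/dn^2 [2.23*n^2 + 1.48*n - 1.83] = 4.46000000000000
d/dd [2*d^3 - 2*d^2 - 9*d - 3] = 6*d^2 - 4*d - 9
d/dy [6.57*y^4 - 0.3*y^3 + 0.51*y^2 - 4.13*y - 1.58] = 26.28*y^3 - 0.9*y^2 + 1.02*y - 4.13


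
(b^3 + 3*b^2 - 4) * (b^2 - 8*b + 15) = b^5 - 5*b^4 - 9*b^3 + 41*b^2 + 32*b - 60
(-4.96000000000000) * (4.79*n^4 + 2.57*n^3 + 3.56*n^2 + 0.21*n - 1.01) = -23.7584*n^4 - 12.7472*n^3 - 17.6576*n^2 - 1.0416*n + 5.0096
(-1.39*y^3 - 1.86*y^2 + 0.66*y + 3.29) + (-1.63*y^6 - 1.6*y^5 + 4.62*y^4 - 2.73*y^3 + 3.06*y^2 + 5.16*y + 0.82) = -1.63*y^6 - 1.6*y^5 + 4.62*y^4 - 4.12*y^3 + 1.2*y^2 + 5.82*y + 4.11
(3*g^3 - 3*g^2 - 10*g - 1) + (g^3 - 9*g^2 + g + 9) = 4*g^3 - 12*g^2 - 9*g + 8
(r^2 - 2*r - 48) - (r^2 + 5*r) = -7*r - 48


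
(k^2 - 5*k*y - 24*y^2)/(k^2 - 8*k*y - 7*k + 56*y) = (k + 3*y)/(k - 7)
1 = 1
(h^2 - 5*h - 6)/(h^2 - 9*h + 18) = (h + 1)/(h - 3)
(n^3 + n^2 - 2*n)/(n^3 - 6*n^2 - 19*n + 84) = n*(n^2 + n - 2)/(n^3 - 6*n^2 - 19*n + 84)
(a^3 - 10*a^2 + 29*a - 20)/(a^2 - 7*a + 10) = (a^2 - 5*a + 4)/(a - 2)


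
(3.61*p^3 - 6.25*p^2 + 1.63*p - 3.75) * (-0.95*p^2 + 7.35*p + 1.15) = -3.4295*p^5 + 32.471*p^4 - 43.3345*p^3 + 8.3555*p^2 - 25.688*p - 4.3125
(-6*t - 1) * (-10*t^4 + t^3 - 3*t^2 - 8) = 60*t^5 + 4*t^4 + 17*t^3 + 3*t^2 + 48*t + 8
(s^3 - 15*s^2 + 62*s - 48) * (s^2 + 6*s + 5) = s^5 - 9*s^4 - 23*s^3 + 249*s^2 + 22*s - 240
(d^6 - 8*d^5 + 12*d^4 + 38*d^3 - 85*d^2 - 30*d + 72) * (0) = 0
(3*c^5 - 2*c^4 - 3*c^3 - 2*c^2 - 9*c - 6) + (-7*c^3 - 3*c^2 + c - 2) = 3*c^5 - 2*c^4 - 10*c^3 - 5*c^2 - 8*c - 8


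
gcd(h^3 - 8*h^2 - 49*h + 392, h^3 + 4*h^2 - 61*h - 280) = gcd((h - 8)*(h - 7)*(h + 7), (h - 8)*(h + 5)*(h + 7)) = h^2 - h - 56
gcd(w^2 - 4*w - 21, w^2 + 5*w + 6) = w + 3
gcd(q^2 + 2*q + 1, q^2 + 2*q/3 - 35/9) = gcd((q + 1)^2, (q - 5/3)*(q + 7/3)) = 1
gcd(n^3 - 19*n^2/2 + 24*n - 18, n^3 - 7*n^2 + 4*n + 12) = n^2 - 8*n + 12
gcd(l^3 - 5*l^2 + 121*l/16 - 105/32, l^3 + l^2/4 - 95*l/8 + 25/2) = l - 5/2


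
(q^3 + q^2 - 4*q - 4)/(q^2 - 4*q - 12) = (q^2 - q - 2)/(q - 6)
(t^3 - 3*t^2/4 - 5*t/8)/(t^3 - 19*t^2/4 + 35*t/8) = (2*t + 1)/(2*t - 7)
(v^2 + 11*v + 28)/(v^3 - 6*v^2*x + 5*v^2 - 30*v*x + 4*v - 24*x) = (-v - 7)/(-v^2 + 6*v*x - v + 6*x)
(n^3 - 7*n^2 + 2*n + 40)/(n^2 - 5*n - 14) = (n^2 - 9*n + 20)/(n - 7)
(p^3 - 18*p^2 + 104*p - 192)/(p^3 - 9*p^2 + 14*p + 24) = (p - 8)/(p + 1)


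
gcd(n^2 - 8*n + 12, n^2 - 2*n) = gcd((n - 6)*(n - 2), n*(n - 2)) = n - 2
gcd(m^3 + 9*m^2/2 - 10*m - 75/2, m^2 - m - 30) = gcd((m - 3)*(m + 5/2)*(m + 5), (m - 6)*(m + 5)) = m + 5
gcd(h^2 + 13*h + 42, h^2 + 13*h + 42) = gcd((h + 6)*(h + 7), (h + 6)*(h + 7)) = h^2 + 13*h + 42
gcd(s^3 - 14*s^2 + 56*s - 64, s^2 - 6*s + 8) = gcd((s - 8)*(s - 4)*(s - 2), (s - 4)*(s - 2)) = s^2 - 6*s + 8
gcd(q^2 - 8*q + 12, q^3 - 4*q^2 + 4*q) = q - 2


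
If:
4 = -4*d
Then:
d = -1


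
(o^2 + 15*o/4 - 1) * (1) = o^2 + 15*o/4 - 1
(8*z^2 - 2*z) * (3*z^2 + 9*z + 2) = 24*z^4 + 66*z^3 - 2*z^2 - 4*z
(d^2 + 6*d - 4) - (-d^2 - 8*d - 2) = 2*d^2 + 14*d - 2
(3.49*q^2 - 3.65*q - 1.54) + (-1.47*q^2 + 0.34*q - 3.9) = 2.02*q^2 - 3.31*q - 5.44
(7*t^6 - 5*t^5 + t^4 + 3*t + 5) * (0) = 0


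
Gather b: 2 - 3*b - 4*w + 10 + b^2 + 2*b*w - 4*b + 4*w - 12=b^2 + b*(2*w - 7)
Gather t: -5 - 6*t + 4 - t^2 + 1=-t^2 - 6*t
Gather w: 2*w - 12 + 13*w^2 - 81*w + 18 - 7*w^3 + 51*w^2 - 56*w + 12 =-7*w^3 + 64*w^2 - 135*w + 18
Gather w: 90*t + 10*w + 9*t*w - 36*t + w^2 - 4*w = 54*t + w^2 + w*(9*t + 6)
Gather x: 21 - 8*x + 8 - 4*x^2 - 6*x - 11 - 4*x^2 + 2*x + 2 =-8*x^2 - 12*x + 20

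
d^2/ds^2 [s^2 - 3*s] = 2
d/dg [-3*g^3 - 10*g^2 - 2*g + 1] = -9*g^2 - 20*g - 2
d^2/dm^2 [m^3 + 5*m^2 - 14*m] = 6*m + 10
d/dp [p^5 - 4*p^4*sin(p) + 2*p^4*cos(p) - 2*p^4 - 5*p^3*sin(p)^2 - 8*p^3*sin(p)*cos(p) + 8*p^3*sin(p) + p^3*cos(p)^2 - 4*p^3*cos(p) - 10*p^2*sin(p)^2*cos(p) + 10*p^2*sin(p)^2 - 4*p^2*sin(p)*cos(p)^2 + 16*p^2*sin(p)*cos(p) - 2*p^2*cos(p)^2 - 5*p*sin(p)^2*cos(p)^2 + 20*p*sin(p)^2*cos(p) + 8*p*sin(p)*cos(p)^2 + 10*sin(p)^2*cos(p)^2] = -2*p^4*sin(p) - 4*p^4*cos(p) + 5*p^4 - 12*p^3*sin(p) - 6*p^3*sin(2*p) + 16*p^3*cos(p) - 8*p^3*cos(2*p) - 8*p^3 + 53*p^2*sin(p)/2 - 15*p^2*sin(3*p)/2 - 13*p^2*cos(p) + 25*p^2*cos(2*p) - 3*p^2*cos(3*p) - 6*p^2 - 7*p*sin(p) + 16*p*sin(2*p) + 13*p*sin(3*p) - 5*p*sin(4*p)/2 - 3*p*cos(p) - 12*p*cos(2*p) + 11*p*cos(3*p) + 8*p + 2*sin(p) + 2*sin(3*p) + 5*sin(4*p) + 5*cos(p) + 5*cos(2*p)^2/4 - 5*cos(3*p) - 5/4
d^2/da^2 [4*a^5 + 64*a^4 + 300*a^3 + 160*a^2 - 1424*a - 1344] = 80*a^3 + 768*a^2 + 1800*a + 320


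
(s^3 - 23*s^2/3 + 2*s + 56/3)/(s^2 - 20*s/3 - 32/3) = (s^2 - 9*s + 14)/(s - 8)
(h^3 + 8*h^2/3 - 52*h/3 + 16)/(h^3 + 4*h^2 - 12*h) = (h - 4/3)/h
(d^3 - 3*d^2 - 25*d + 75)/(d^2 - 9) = (d^2 - 25)/(d + 3)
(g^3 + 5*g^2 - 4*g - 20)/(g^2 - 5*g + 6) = (g^2 + 7*g + 10)/(g - 3)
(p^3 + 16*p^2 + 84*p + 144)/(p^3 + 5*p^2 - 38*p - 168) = (p^2 + 12*p + 36)/(p^2 + p - 42)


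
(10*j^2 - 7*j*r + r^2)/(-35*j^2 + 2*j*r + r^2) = (-2*j + r)/(7*j + r)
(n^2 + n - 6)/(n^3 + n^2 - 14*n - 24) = (n - 2)/(n^2 - 2*n - 8)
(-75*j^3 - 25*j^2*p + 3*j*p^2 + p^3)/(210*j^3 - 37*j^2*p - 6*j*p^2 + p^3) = (15*j^2 + 8*j*p + p^2)/(-42*j^2 - j*p + p^2)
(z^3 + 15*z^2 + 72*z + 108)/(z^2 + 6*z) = z + 9 + 18/z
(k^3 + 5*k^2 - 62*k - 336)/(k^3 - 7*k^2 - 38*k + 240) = (k + 7)/(k - 5)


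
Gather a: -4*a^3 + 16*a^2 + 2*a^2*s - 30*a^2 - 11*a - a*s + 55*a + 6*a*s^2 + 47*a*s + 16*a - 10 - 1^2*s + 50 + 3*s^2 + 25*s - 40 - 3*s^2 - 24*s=-4*a^3 + a^2*(2*s - 14) + a*(6*s^2 + 46*s + 60)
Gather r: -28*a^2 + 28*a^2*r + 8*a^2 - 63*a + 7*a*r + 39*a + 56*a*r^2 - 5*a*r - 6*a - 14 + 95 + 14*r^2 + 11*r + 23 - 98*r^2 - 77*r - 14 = -20*a^2 - 30*a + r^2*(56*a - 84) + r*(28*a^2 + 2*a - 66) + 90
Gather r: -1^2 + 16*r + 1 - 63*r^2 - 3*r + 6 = -63*r^2 + 13*r + 6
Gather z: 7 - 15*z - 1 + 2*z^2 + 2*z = 2*z^2 - 13*z + 6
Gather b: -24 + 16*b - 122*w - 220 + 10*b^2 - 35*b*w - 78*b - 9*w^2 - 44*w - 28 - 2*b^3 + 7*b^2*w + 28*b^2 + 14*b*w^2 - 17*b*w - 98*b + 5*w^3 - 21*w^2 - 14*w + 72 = -2*b^3 + b^2*(7*w + 38) + b*(14*w^2 - 52*w - 160) + 5*w^3 - 30*w^2 - 180*w - 200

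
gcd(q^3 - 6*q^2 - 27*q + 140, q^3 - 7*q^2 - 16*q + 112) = q^2 - 11*q + 28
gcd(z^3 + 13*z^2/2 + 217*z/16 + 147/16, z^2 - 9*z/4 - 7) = z + 7/4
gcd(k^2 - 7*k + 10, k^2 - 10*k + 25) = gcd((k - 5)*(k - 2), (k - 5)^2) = k - 5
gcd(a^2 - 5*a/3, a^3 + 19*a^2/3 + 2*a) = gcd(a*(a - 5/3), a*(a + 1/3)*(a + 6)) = a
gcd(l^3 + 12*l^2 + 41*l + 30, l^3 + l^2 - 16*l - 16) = l + 1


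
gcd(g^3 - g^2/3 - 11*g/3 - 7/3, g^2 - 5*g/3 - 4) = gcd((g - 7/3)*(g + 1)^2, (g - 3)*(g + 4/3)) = 1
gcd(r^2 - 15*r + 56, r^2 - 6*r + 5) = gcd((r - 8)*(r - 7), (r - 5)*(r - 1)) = 1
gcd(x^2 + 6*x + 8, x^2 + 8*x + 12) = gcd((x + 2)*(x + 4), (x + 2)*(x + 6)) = x + 2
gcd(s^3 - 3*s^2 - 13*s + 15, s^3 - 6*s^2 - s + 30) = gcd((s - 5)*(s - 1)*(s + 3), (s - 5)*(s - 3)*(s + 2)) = s - 5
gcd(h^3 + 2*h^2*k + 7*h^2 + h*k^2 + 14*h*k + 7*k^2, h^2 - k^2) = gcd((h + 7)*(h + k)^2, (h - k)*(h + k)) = h + k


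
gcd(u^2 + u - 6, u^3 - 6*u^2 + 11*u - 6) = u - 2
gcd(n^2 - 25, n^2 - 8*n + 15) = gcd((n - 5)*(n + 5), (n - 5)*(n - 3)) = n - 5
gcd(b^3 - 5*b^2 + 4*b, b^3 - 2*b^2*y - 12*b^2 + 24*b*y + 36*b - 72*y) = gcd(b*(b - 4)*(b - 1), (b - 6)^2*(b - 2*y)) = 1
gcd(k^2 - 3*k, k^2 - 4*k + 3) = k - 3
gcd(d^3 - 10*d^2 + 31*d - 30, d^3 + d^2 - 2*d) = 1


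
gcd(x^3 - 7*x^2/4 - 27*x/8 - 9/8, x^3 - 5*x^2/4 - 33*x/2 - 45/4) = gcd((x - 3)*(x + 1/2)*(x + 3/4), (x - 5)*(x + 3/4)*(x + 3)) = x + 3/4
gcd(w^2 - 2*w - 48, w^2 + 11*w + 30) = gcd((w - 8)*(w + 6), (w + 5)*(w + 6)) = w + 6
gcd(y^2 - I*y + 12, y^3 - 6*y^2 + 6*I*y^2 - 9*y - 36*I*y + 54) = y + 3*I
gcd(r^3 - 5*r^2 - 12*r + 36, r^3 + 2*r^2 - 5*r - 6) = r^2 + r - 6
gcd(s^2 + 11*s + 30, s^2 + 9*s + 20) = s + 5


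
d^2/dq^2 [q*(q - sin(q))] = q*sin(q) - 2*cos(q) + 2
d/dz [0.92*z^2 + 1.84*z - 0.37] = 1.84*z + 1.84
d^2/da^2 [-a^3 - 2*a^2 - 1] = -6*a - 4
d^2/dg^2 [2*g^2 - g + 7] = 4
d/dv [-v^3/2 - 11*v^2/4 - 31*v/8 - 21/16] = -3*v^2/2 - 11*v/2 - 31/8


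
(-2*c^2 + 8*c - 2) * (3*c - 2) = -6*c^3 + 28*c^2 - 22*c + 4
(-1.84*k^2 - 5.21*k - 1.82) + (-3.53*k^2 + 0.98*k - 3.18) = -5.37*k^2 - 4.23*k - 5.0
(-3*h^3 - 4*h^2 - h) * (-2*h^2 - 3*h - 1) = 6*h^5 + 17*h^4 + 17*h^3 + 7*h^2 + h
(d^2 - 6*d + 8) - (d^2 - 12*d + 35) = 6*d - 27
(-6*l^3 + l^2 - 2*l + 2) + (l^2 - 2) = -6*l^3 + 2*l^2 - 2*l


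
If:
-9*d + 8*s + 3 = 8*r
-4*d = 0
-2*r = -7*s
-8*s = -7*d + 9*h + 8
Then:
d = 0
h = -46/45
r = 21/40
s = 3/20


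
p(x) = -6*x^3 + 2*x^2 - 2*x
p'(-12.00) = -2642.00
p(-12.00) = 10680.00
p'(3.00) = -152.00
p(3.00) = -150.00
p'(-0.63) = -11.66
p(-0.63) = 3.55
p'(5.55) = -534.24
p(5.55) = -975.22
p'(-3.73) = -267.35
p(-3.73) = 346.66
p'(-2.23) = -100.43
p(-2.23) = 80.94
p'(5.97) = -619.66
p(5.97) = -1217.32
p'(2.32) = -89.60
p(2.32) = -68.80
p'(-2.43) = -118.01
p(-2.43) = 102.76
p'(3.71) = -234.91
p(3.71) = -286.28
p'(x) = -18*x^2 + 4*x - 2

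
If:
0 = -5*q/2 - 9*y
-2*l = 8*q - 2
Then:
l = 72*y/5 + 1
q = -18*y/5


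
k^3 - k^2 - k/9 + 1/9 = (k - 1)*(k - 1/3)*(k + 1/3)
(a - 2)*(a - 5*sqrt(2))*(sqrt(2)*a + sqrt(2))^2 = 2*a^4 - 10*sqrt(2)*a^3 - 6*a^2 - 4*a + 30*sqrt(2)*a + 20*sqrt(2)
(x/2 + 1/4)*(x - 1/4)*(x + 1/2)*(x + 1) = x^4/2 + 7*x^3/8 + 3*x^2/8 - x/32 - 1/32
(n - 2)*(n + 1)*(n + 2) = n^3 + n^2 - 4*n - 4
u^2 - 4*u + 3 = (u - 3)*(u - 1)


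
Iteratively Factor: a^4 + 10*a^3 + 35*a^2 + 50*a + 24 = (a + 3)*(a^3 + 7*a^2 + 14*a + 8) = (a + 3)*(a + 4)*(a^2 + 3*a + 2) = (a + 2)*(a + 3)*(a + 4)*(a + 1)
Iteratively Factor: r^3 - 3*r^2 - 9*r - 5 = (r - 5)*(r^2 + 2*r + 1) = (r - 5)*(r + 1)*(r + 1)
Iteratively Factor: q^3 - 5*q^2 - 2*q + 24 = (q - 3)*(q^2 - 2*q - 8) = (q - 4)*(q - 3)*(q + 2)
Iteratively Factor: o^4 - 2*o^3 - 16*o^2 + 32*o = (o + 4)*(o^3 - 6*o^2 + 8*o) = (o - 2)*(o + 4)*(o^2 - 4*o) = (o - 4)*(o - 2)*(o + 4)*(o)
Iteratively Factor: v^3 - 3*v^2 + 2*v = (v - 1)*(v^2 - 2*v) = v*(v - 1)*(v - 2)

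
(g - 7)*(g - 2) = g^2 - 9*g + 14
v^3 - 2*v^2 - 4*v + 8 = (v - 2)^2*(v + 2)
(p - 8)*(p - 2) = p^2 - 10*p + 16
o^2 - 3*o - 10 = (o - 5)*(o + 2)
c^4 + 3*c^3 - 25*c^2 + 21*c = c*(c - 3)*(c - 1)*(c + 7)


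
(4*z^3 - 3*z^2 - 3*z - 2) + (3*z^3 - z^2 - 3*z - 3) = 7*z^3 - 4*z^2 - 6*z - 5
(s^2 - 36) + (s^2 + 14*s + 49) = 2*s^2 + 14*s + 13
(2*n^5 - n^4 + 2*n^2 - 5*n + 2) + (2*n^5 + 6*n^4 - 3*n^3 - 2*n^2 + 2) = 4*n^5 + 5*n^4 - 3*n^3 - 5*n + 4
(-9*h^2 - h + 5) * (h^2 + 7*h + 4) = -9*h^4 - 64*h^3 - 38*h^2 + 31*h + 20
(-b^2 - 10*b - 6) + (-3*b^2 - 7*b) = -4*b^2 - 17*b - 6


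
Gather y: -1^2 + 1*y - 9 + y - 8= 2*y - 18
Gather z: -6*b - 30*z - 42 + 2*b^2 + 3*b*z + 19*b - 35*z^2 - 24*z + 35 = 2*b^2 + 13*b - 35*z^2 + z*(3*b - 54) - 7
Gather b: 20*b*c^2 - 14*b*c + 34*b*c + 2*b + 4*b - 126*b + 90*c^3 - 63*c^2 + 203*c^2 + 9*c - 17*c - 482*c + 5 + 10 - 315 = b*(20*c^2 + 20*c - 120) + 90*c^3 + 140*c^2 - 490*c - 300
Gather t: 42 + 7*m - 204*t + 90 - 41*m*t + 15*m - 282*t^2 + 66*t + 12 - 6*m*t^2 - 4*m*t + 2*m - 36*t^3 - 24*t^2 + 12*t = 24*m - 36*t^3 + t^2*(-6*m - 306) + t*(-45*m - 126) + 144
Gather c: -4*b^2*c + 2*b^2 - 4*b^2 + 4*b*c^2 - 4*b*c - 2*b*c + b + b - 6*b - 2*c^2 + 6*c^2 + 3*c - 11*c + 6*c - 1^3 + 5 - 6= -2*b^2 - 4*b + c^2*(4*b + 4) + c*(-4*b^2 - 6*b - 2) - 2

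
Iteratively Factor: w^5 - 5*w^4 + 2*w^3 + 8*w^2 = (w + 1)*(w^4 - 6*w^3 + 8*w^2) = (w - 2)*(w + 1)*(w^3 - 4*w^2) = w*(w - 2)*(w + 1)*(w^2 - 4*w) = w*(w - 4)*(w - 2)*(w + 1)*(w)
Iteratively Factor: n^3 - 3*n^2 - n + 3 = (n - 3)*(n^2 - 1) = (n - 3)*(n - 1)*(n + 1)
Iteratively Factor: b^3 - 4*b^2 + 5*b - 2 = (b - 1)*(b^2 - 3*b + 2) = (b - 2)*(b - 1)*(b - 1)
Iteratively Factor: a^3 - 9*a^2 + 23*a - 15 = (a - 5)*(a^2 - 4*a + 3) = (a - 5)*(a - 3)*(a - 1)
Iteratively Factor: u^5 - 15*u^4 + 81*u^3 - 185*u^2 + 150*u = (u - 5)*(u^4 - 10*u^3 + 31*u^2 - 30*u) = (u - 5)*(u - 2)*(u^3 - 8*u^2 + 15*u) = u*(u - 5)*(u - 2)*(u^2 - 8*u + 15) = u*(u - 5)*(u - 3)*(u - 2)*(u - 5)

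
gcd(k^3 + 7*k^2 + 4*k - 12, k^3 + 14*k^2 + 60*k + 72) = k^2 + 8*k + 12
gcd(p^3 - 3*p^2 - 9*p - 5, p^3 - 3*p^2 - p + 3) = p + 1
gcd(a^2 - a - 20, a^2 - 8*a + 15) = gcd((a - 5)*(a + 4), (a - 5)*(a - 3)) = a - 5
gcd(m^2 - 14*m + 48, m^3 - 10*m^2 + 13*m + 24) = m - 8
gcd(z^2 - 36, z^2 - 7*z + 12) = 1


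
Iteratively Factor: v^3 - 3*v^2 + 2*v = (v - 2)*(v^2 - v) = (v - 2)*(v - 1)*(v)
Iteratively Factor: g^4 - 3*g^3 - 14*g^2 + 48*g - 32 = (g - 4)*(g^3 + g^2 - 10*g + 8) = (g - 4)*(g - 2)*(g^2 + 3*g - 4) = (g - 4)*(g - 2)*(g - 1)*(g + 4)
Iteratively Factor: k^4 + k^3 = (k + 1)*(k^3) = k*(k + 1)*(k^2) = k^2*(k + 1)*(k)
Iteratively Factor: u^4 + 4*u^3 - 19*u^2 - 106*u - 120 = (u + 4)*(u^3 - 19*u - 30) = (u + 3)*(u + 4)*(u^2 - 3*u - 10) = (u - 5)*(u + 3)*(u + 4)*(u + 2)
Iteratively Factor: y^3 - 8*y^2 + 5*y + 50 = (y - 5)*(y^2 - 3*y - 10) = (y - 5)*(y + 2)*(y - 5)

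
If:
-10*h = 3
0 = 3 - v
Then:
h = -3/10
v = 3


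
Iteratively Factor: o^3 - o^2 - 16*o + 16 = (o - 1)*(o^2 - 16) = (o - 4)*(o - 1)*(o + 4)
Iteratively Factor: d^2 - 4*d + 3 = (d - 1)*(d - 3)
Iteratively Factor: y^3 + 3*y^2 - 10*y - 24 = (y + 2)*(y^2 + y - 12) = (y + 2)*(y + 4)*(y - 3)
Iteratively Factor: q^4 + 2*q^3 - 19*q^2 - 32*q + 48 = (q - 4)*(q^3 + 6*q^2 + 5*q - 12) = (q - 4)*(q - 1)*(q^2 + 7*q + 12) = (q - 4)*(q - 1)*(q + 3)*(q + 4)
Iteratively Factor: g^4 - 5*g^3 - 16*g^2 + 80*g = (g - 5)*(g^3 - 16*g) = (g - 5)*(g + 4)*(g^2 - 4*g) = (g - 5)*(g - 4)*(g + 4)*(g)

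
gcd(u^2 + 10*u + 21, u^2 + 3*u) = u + 3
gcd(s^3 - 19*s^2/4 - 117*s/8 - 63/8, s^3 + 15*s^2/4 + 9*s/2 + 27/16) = s^2 + 9*s/4 + 9/8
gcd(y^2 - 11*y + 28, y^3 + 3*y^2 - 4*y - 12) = 1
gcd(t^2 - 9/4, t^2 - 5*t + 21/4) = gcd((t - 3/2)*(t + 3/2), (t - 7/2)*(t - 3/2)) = t - 3/2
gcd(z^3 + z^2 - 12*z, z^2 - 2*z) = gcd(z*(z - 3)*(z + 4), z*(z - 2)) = z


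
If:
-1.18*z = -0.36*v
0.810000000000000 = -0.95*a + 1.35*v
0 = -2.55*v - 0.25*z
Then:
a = -0.85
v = 0.00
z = 0.00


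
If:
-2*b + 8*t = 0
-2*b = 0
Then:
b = 0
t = 0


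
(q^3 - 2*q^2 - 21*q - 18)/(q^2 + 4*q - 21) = (q^3 - 2*q^2 - 21*q - 18)/(q^2 + 4*q - 21)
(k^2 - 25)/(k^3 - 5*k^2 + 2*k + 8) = (k^2 - 25)/(k^3 - 5*k^2 + 2*k + 8)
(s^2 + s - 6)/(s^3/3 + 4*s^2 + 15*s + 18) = 3*(s - 2)/(s^2 + 9*s + 18)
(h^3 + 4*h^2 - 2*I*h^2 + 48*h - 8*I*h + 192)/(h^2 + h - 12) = (h^2 - 2*I*h + 48)/(h - 3)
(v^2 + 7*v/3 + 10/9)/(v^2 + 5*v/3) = (v + 2/3)/v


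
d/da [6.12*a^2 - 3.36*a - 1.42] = 12.24*a - 3.36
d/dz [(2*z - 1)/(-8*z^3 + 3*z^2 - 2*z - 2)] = 2*(16*z^3 - 15*z^2 + 3*z - 3)/(64*z^6 - 48*z^5 + 41*z^4 + 20*z^3 - 8*z^2 + 8*z + 4)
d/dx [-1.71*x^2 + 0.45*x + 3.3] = 0.45 - 3.42*x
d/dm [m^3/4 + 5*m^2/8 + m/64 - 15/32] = 3*m^2/4 + 5*m/4 + 1/64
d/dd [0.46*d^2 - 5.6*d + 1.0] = 0.92*d - 5.6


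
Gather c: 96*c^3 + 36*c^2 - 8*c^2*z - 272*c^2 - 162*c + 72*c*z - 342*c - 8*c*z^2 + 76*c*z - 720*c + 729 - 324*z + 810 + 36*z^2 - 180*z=96*c^3 + c^2*(-8*z - 236) + c*(-8*z^2 + 148*z - 1224) + 36*z^2 - 504*z + 1539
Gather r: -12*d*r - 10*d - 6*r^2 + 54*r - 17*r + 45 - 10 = -10*d - 6*r^2 + r*(37 - 12*d) + 35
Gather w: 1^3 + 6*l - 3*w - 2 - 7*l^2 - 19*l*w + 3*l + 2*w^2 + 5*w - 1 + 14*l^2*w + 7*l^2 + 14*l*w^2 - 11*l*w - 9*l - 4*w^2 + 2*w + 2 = w^2*(14*l - 2) + w*(14*l^2 - 30*l + 4)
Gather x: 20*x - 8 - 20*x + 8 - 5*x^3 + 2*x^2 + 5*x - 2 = -5*x^3 + 2*x^2 + 5*x - 2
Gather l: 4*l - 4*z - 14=4*l - 4*z - 14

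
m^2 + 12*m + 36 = (m + 6)^2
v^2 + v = v*(v + 1)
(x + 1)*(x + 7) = x^2 + 8*x + 7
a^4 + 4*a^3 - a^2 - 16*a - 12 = (a - 2)*(a + 1)*(a + 2)*(a + 3)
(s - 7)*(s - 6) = s^2 - 13*s + 42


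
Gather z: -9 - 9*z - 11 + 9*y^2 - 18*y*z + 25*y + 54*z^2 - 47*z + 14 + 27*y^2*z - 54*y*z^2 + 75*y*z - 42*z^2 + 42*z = 9*y^2 + 25*y + z^2*(12 - 54*y) + z*(27*y^2 + 57*y - 14) - 6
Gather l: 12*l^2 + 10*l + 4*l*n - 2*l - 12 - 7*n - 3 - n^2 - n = 12*l^2 + l*(4*n + 8) - n^2 - 8*n - 15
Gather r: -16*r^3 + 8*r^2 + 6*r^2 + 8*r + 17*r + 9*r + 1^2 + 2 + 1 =-16*r^3 + 14*r^2 + 34*r + 4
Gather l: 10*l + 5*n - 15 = 10*l + 5*n - 15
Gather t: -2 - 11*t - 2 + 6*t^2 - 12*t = 6*t^2 - 23*t - 4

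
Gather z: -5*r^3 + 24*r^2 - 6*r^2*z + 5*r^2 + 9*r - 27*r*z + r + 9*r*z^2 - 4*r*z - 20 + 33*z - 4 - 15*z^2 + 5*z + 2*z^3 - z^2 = -5*r^3 + 29*r^2 + 10*r + 2*z^3 + z^2*(9*r - 16) + z*(-6*r^2 - 31*r + 38) - 24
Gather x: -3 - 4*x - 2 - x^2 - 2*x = -x^2 - 6*x - 5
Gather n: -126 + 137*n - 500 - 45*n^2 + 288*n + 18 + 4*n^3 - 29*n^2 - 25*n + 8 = 4*n^3 - 74*n^2 + 400*n - 600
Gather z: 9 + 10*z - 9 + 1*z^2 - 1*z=z^2 + 9*z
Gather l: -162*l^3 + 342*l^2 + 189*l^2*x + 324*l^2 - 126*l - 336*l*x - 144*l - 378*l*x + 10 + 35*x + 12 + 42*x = -162*l^3 + l^2*(189*x + 666) + l*(-714*x - 270) + 77*x + 22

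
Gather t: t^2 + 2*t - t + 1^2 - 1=t^2 + t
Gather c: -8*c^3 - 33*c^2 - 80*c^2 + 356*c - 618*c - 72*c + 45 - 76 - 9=-8*c^3 - 113*c^2 - 334*c - 40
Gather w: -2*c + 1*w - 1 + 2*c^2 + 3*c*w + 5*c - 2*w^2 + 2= 2*c^2 + 3*c - 2*w^2 + w*(3*c + 1) + 1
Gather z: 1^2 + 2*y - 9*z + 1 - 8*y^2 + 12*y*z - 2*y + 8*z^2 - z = -8*y^2 + 8*z^2 + z*(12*y - 10) + 2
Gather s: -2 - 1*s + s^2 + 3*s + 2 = s^2 + 2*s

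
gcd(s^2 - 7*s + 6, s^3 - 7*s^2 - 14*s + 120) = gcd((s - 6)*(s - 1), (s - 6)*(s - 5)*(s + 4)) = s - 6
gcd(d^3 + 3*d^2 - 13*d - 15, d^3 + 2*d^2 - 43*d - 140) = d + 5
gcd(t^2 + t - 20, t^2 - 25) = t + 5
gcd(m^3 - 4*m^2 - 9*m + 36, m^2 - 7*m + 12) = m^2 - 7*m + 12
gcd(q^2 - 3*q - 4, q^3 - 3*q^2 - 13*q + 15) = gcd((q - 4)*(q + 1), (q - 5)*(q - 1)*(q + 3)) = 1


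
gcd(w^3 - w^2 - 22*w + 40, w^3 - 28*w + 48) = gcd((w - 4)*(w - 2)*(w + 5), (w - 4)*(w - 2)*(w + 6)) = w^2 - 6*w + 8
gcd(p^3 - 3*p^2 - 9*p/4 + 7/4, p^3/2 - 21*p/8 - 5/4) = 1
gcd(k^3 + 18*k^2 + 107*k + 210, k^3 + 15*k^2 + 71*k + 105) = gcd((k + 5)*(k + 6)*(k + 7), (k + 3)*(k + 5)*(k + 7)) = k^2 + 12*k + 35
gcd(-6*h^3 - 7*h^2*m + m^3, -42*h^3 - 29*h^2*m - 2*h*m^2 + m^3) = 2*h + m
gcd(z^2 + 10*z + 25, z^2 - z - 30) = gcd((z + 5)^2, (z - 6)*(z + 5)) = z + 5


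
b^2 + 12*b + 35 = (b + 5)*(b + 7)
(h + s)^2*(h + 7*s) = h^3 + 9*h^2*s + 15*h*s^2 + 7*s^3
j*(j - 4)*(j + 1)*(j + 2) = j^4 - j^3 - 10*j^2 - 8*j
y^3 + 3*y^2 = y^2*(y + 3)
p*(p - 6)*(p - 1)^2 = p^4 - 8*p^3 + 13*p^2 - 6*p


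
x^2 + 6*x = x*(x + 6)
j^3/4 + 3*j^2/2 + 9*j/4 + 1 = (j/4 + 1/4)*(j + 1)*(j + 4)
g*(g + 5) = g^2 + 5*g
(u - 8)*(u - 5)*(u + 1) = u^3 - 12*u^2 + 27*u + 40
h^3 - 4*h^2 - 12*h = h*(h - 6)*(h + 2)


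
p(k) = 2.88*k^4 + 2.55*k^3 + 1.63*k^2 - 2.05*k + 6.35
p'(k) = 11.52*k^3 + 7.65*k^2 + 3.26*k - 2.05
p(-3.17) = 238.82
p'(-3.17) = -302.48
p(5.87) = 3985.61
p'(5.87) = 2610.74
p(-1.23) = 13.18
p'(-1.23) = -15.92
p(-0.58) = 7.92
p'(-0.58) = -3.62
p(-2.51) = 95.75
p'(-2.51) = -144.21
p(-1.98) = 41.27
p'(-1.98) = -67.94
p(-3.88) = 542.60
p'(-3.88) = -572.43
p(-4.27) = 803.72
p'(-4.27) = -773.37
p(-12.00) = 55578.95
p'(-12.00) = -18846.13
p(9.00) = 20874.56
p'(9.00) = 9045.02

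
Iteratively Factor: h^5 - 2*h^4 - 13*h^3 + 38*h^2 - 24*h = (h - 1)*(h^4 - h^3 - 14*h^2 + 24*h) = (h - 1)*(h + 4)*(h^3 - 5*h^2 + 6*h) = (h - 2)*(h - 1)*(h + 4)*(h^2 - 3*h) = h*(h - 2)*(h - 1)*(h + 4)*(h - 3)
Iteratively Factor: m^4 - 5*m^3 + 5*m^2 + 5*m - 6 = (m + 1)*(m^3 - 6*m^2 + 11*m - 6) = (m - 2)*(m + 1)*(m^2 - 4*m + 3) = (m - 2)*(m - 1)*(m + 1)*(m - 3)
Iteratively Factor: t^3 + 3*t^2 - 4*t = (t + 4)*(t^2 - t) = (t - 1)*(t + 4)*(t)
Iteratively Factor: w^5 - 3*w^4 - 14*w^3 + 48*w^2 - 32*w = (w - 4)*(w^4 + w^3 - 10*w^2 + 8*w) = (w - 4)*(w - 2)*(w^3 + 3*w^2 - 4*w) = w*(w - 4)*(w - 2)*(w^2 + 3*w - 4) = w*(w - 4)*(w - 2)*(w + 4)*(w - 1)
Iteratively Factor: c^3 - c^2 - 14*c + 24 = (c + 4)*(c^2 - 5*c + 6) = (c - 3)*(c + 4)*(c - 2)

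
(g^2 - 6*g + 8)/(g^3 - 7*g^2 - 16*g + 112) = (g - 2)/(g^2 - 3*g - 28)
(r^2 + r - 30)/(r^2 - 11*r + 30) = (r + 6)/(r - 6)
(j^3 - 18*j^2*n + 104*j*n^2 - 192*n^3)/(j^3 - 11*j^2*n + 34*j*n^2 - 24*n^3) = (j - 8*n)/(j - n)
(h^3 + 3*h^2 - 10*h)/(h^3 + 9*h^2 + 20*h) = (h - 2)/(h + 4)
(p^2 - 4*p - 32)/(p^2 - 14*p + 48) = (p + 4)/(p - 6)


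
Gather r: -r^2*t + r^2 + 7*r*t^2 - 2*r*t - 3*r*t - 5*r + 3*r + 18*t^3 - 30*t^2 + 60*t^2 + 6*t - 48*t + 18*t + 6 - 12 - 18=r^2*(1 - t) + r*(7*t^2 - 5*t - 2) + 18*t^3 + 30*t^2 - 24*t - 24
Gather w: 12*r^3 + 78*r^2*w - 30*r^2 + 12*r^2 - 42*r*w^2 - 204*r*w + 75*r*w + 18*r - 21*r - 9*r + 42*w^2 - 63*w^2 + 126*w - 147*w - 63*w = 12*r^3 - 18*r^2 - 12*r + w^2*(-42*r - 21) + w*(78*r^2 - 129*r - 84)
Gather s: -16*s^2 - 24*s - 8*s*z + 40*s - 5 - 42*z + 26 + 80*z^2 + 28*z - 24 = -16*s^2 + s*(16 - 8*z) + 80*z^2 - 14*z - 3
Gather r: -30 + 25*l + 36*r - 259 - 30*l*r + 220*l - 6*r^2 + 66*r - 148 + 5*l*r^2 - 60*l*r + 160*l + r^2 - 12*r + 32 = 405*l + r^2*(5*l - 5) + r*(90 - 90*l) - 405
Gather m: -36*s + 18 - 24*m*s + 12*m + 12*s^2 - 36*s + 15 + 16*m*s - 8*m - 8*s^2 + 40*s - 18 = m*(4 - 8*s) + 4*s^2 - 32*s + 15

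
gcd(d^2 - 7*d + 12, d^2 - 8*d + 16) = d - 4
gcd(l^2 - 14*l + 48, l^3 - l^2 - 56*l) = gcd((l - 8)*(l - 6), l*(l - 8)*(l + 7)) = l - 8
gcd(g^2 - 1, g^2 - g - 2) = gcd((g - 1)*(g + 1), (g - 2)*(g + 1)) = g + 1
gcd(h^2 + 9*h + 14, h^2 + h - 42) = h + 7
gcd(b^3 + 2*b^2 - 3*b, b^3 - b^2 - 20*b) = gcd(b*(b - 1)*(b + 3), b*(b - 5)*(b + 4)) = b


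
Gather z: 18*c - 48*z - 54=18*c - 48*z - 54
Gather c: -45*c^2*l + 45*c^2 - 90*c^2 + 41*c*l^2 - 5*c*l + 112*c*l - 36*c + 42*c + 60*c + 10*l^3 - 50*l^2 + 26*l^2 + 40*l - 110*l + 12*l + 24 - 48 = c^2*(-45*l - 45) + c*(41*l^2 + 107*l + 66) + 10*l^3 - 24*l^2 - 58*l - 24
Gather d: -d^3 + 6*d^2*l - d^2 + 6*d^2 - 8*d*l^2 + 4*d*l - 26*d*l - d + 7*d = -d^3 + d^2*(6*l + 5) + d*(-8*l^2 - 22*l + 6)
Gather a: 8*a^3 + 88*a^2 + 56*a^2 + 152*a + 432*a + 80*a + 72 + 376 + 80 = 8*a^3 + 144*a^2 + 664*a + 528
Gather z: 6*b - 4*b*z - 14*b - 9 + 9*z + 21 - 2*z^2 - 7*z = -8*b - 2*z^2 + z*(2 - 4*b) + 12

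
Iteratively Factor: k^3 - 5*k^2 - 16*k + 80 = (k - 4)*(k^2 - k - 20) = (k - 4)*(k + 4)*(k - 5)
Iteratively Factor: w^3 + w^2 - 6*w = (w - 2)*(w^2 + 3*w) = (w - 2)*(w + 3)*(w)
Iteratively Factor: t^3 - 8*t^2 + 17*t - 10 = (t - 2)*(t^2 - 6*t + 5) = (t - 2)*(t - 1)*(t - 5)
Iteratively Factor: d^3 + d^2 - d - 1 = (d + 1)*(d^2 - 1) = (d + 1)^2*(d - 1)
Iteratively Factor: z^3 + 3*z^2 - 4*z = (z - 1)*(z^2 + 4*z) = (z - 1)*(z + 4)*(z)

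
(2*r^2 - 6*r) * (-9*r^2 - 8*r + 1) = -18*r^4 + 38*r^3 + 50*r^2 - 6*r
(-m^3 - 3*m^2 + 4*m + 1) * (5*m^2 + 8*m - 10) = -5*m^5 - 23*m^4 + 6*m^3 + 67*m^2 - 32*m - 10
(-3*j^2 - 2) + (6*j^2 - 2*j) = 3*j^2 - 2*j - 2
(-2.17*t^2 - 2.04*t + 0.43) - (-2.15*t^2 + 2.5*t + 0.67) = -0.02*t^2 - 4.54*t - 0.24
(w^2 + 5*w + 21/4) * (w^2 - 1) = w^4 + 5*w^3 + 17*w^2/4 - 5*w - 21/4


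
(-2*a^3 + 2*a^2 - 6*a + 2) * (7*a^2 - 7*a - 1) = -14*a^5 + 28*a^4 - 54*a^3 + 54*a^2 - 8*a - 2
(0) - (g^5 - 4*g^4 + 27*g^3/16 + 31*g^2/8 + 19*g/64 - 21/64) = -g^5 + 4*g^4 - 27*g^3/16 - 31*g^2/8 - 19*g/64 + 21/64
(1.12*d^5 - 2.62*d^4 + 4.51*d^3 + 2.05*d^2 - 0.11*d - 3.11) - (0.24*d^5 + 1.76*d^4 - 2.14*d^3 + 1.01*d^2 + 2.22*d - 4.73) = 0.88*d^5 - 4.38*d^4 + 6.65*d^3 + 1.04*d^2 - 2.33*d + 1.62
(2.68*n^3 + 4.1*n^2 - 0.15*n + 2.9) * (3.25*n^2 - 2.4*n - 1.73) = 8.71*n^5 + 6.893*n^4 - 14.9639*n^3 + 2.692*n^2 - 6.7005*n - 5.017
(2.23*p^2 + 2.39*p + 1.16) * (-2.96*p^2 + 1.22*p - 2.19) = -6.6008*p^4 - 4.3538*p^3 - 5.4015*p^2 - 3.8189*p - 2.5404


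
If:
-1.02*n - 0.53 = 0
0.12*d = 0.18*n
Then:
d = -0.78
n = -0.52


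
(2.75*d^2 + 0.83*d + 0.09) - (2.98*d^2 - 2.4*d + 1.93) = -0.23*d^2 + 3.23*d - 1.84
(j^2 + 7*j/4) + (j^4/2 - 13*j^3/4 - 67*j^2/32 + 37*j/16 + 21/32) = j^4/2 - 13*j^3/4 - 35*j^2/32 + 65*j/16 + 21/32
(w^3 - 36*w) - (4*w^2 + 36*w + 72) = w^3 - 4*w^2 - 72*w - 72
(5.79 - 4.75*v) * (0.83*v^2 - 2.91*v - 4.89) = -3.9425*v^3 + 18.6282*v^2 + 6.3786*v - 28.3131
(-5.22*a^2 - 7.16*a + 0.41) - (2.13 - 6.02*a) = -5.22*a^2 - 1.14*a - 1.72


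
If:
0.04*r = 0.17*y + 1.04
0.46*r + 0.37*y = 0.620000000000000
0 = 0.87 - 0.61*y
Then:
No Solution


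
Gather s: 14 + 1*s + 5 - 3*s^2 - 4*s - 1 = -3*s^2 - 3*s + 18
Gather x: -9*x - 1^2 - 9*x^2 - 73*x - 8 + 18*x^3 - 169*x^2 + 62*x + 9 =18*x^3 - 178*x^2 - 20*x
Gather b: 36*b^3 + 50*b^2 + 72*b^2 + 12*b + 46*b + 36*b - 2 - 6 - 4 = 36*b^3 + 122*b^2 + 94*b - 12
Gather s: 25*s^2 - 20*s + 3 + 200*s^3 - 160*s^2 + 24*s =200*s^3 - 135*s^2 + 4*s + 3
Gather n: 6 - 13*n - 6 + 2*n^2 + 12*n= 2*n^2 - n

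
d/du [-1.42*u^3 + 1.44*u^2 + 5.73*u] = -4.26*u^2 + 2.88*u + 5.73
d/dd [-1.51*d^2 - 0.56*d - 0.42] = -3.02*d - 0.56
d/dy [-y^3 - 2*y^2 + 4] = y*(-3*y - 4)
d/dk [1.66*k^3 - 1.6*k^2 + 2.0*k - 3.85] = 4.98*k^2 - 3.2*k + 2.0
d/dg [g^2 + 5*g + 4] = 2*g + 5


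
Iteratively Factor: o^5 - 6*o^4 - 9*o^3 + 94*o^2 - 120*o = (o - 2)*(o^4 - 4*o^3 - 17*o^2 + 60*o) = o*(o - 2)*(o^3 - 4*o^2 - 17*o + 60) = o*(o - 2)*(o + 4)*(o^2 - 8*o + 15) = o*(o - 5)*(o - 2)*(o + 4)*(o - 3)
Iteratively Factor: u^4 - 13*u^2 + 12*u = (u + 4)*(u^3 - 4*u^2 + 3*u) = (u - 1)*(u + 4)*(u^2 - 3*u) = (u - 3)*(u - 1)*(u + 4)*(u)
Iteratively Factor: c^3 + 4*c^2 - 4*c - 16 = (c - 2)*(c^2 + 6*c + 8) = (c - 2)*(c + 4)*(c + 2)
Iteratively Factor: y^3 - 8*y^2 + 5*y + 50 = (y - 5)*(y^2 - 3*y - 10) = (y - 5)^2*(y + 2)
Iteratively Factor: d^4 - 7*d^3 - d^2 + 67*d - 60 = (d - 5)*(d^3 - 2*d^2 - 11*d + 12) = (d - 5)*(d - 4)*(d^2 + 2*d - 3) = (d - 5)*(d - 4)*(d + 3)*(d - 1)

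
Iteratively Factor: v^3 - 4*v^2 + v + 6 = (v + 1)*(v^2 - 5*v + 6) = (v - 2)*(v + 1)*(v - 3)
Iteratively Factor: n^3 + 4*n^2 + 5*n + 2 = (n + 1)*(n^2 + 3*n + 2) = (n + 1)^2*(n + 2)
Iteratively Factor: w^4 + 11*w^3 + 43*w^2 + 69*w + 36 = (w + 4)*(w^3 + 7*w^2 + 15*w + 9) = (w + 3)*(w + 4)*(w^2 + 4*w + 3) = (w + 3)^2*(w + 4)*(w + 1)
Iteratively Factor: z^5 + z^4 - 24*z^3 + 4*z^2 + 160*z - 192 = (z - 2)*(z^4 + 3*z^3 - 18*z^2 - 32*z + 96) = (z - 2)^2*(z^3 + 5*z^2 - 8*z - 48) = (z - 2)^2*(z + 4)*(z^2 + z - 12) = (z - 3)*(z - 2)^2*(z + 4)*(z + 4)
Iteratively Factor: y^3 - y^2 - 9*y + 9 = (y - 3)*(y^2 + 2*y - 3) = (y - 3)*(y + 3)*(y - 1)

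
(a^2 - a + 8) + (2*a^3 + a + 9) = 2*a^3 + a^2 + 17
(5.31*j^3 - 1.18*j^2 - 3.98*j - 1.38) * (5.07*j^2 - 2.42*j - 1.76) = 26.9217*j^5 - 18.8328*j^4 - 26.6686*j^3 + 4.7118*j^2 + 10.3444*j + 2.4288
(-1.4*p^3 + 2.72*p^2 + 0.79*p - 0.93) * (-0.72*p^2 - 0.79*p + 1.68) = 1.008*p^5 - 0.8524*p^4 - 5.0696*p^3 + 4.6151*p^2 + 2.0619*p - 1.5624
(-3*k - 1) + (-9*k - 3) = -12*k - 4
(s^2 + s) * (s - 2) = s^3 - s^2 - 2*s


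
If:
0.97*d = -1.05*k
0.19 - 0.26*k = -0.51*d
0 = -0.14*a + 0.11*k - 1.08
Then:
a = -7.53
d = -0.25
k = 0.23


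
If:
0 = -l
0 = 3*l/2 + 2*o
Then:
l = 0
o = 0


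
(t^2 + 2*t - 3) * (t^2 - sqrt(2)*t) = t^4 - sqrt(2)*t^3 + 2*t^3 - 3*t^2 - 2*sqrt(2)*t^2 + 3*sqrt(2)*t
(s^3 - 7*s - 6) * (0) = 0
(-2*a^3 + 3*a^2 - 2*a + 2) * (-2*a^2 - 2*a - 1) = 4*a^5 - 2*a^4 - 3*a^2 - 2*a - 2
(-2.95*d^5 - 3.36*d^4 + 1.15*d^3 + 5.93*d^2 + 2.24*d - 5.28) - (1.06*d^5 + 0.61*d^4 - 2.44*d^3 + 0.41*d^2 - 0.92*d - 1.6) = -4.01*d^5 - 3.97*d^4 + 3.59*d^3 + 5.52*d^2 + 3.16*d - 3.68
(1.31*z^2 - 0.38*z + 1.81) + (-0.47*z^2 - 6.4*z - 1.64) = 0.84*z^2 - 6.78*z + 0.17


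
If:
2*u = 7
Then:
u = 7/2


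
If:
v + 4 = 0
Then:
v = -4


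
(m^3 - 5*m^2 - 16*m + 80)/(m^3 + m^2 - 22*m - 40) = (m - 4)/(m + 2)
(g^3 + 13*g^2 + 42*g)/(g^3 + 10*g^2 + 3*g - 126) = g/(g - 3)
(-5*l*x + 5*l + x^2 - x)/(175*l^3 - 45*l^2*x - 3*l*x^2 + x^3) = (x - 1)/(-35*l^2 + 2*l*x + x^2)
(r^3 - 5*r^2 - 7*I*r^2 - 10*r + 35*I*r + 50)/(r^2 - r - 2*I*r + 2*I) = (r^2 - 5*r*(1 + I) + 25*I)/(r - 1)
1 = 1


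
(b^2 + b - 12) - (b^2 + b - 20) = 8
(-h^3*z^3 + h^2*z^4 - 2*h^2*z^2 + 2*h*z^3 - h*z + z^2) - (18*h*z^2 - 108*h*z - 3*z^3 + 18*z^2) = -h^3*z^3 + h^2*z^4 - 2*h^2*z^2 + 2*h*z^3 - 18*h*z^2 + 107*h*z + 3*z^3 - 17*z^2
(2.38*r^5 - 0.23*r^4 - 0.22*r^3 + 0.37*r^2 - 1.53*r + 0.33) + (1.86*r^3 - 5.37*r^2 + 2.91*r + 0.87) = 2.38*r^5 - 0.23*r^4 + 1.64*r^3 - 5.0*r^2 + 1.38*r + 1.2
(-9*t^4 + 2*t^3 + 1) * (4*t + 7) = -36*t^5 - 55*t^4 + 14*t^3 + 4*t + 7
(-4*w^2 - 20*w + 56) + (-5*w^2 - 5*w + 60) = -9*w^2 - 25*w + 116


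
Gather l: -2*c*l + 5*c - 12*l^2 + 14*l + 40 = 5*c - 12*l^2 + l*(14 - 2*c) + 40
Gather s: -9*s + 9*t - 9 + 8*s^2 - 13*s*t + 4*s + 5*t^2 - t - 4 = 8*s^2 + s*(-13*t - 5) + 5*t^2 + 8*t - 13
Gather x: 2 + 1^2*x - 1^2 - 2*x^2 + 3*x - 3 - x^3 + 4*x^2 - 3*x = -x^3 + 2*x^2 + x - 2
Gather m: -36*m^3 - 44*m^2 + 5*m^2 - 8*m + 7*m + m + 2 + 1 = -36*m^3 - 39*m^2 + 3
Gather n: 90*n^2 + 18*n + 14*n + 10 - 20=90*n^2 + 32*n - 10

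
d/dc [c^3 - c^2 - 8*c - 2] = 3*c^2 - 2*c - 8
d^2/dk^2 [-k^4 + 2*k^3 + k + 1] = 12*k*(1 - k)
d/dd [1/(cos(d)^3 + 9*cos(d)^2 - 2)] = 3*(cos(d) + 6)*sin(d)*cos(d)/(cos(d)^3 + 9*cos(d)^2 - 2)^2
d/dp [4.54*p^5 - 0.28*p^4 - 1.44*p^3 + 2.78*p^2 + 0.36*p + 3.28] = 22.7*p^4 - 1.12*p^3 - 4.32*p^2 + 5.56*p + 0.36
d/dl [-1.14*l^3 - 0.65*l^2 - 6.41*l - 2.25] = -3.42*l^2 - 1.3*l - 6.41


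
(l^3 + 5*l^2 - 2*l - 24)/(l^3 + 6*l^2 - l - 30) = (l + 4)/(l + 5)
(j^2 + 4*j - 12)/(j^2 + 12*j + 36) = (j - 2)/(j + 6)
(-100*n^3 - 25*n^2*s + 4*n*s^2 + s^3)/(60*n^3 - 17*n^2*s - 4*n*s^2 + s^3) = (5*n + s)/(-3*n + s)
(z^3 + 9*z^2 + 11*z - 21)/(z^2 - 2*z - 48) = (-z^3 - 9*z^2 - 11*z + 21)/(-z^2 + 2*z + 48)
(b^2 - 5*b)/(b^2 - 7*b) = (b - 5)/(b - 7)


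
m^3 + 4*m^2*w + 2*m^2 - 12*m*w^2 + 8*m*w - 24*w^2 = (m + 2)*(m - 2*w)*(m + 6*w)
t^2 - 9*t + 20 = (t - 5)*(t - 4)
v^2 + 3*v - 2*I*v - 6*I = (v + 3)*(v - 2*I)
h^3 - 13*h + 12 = (h - 3)*(h - 1)*(h + 4)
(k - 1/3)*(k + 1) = k^2 + 2*k/3 - 1/3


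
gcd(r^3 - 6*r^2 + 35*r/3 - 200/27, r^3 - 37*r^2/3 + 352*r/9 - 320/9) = r^2 - 13*r/3 + 40/9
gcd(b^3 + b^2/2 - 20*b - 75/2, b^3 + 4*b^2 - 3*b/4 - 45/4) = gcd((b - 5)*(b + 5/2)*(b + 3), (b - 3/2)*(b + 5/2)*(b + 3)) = b^2 + 11*b/2 + 15/2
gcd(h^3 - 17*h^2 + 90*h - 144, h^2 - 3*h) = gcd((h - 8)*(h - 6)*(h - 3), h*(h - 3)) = h - 3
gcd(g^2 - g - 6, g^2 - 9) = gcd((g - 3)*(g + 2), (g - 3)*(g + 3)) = g - 3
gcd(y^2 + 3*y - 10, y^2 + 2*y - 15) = y + 5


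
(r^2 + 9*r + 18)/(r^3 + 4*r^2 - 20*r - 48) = (r + 3)/(r^2 - 2*r - 8)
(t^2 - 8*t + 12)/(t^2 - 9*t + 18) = (t - 2)/(t - 3)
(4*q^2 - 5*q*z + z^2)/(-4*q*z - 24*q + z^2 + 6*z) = (-q + z)/(z + 6)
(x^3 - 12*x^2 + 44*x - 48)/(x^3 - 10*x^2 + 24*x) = (x - 2)/x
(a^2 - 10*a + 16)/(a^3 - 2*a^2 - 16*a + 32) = (a - 8)/(a^2 - 16)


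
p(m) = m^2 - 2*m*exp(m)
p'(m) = -2*m*exp(m) + 2*m - 2*exp(m)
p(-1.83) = 3.94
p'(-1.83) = -3.39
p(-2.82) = 8.29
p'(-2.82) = -5.42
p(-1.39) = 2.62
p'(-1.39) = -2.59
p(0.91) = -3.69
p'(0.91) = -7.67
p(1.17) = -6.17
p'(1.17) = -11.64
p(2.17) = -33.30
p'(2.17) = -51.19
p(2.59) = -62.34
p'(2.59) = -90.53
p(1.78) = -17.94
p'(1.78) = -29.41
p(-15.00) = 225.00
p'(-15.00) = -30.00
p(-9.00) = 81.00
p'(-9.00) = -18.00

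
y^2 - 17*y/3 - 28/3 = (y - 7)*(y + 4/3)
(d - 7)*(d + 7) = d^2 - 49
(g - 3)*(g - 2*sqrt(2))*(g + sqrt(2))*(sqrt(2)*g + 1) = sqrt(2)*g^4 - 3*sqrt(2)*g^3 - g^3 - 5*sqrt(2)*g^2 + 3*g^2 - 4*g + 15*sqrt(2)*g + 12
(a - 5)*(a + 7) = a^2 + 2*a - 35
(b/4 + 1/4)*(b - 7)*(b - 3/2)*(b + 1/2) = b^4/4 - 7*b^3/4 - 7*b^2/16 + 23*b/8 + 21/16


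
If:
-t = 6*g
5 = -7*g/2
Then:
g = -10/7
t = 60/7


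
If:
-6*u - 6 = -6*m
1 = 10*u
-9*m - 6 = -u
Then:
No Solution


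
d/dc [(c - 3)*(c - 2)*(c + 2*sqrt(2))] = 3*c^2 - 10*c + 4*sqrt(2)*c - 10*sqrt(2) + 6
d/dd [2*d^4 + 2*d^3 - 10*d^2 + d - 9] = 8*d^3 + 6*d^2 - 20*d + 1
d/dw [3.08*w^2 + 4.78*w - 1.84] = 6.16*w + 4.78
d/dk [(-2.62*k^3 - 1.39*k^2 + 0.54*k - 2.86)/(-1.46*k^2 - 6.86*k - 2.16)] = (3.8252*k^4 + 35.9464*k^3 + 27.3014*k^2 - 2.3464*k - 20.786)/(2.1316*k^4 + 20.0312*k^3 + 53.3668*k^2 + 29.6352*k + 4.6656)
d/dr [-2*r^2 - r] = -4*r - 1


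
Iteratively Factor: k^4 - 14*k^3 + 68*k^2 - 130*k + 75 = (k - 3)*(k^3 - 11*k^2 + 35*k - 25) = (k - 5)*(k - 3)*(k^2 - 6*k + 5) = (k - 5)^2*(k - 3)*(k - 1)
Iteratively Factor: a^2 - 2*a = (a)*(a - 2)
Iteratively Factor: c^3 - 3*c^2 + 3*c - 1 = (c - 1)*(c^2 - 2*c + 1) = (c - 1)^2*(c - 1)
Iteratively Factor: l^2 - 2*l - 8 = (l + 2)*(l - 4)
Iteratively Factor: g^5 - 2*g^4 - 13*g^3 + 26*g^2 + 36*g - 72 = (g + 3)*(g^4 - 5*g^3 + 2*g^2 + 20*g - 24) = (g - 3)*(g + 3)*(g^3 - 2*g^2 - 4*g + 8) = (g - 3)*(g + 2)*(g + 3)*(g^2 - 4*g + 4) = (g - 3)*(g - 2)*(g + 2)*(g + 3)*(g - 2)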